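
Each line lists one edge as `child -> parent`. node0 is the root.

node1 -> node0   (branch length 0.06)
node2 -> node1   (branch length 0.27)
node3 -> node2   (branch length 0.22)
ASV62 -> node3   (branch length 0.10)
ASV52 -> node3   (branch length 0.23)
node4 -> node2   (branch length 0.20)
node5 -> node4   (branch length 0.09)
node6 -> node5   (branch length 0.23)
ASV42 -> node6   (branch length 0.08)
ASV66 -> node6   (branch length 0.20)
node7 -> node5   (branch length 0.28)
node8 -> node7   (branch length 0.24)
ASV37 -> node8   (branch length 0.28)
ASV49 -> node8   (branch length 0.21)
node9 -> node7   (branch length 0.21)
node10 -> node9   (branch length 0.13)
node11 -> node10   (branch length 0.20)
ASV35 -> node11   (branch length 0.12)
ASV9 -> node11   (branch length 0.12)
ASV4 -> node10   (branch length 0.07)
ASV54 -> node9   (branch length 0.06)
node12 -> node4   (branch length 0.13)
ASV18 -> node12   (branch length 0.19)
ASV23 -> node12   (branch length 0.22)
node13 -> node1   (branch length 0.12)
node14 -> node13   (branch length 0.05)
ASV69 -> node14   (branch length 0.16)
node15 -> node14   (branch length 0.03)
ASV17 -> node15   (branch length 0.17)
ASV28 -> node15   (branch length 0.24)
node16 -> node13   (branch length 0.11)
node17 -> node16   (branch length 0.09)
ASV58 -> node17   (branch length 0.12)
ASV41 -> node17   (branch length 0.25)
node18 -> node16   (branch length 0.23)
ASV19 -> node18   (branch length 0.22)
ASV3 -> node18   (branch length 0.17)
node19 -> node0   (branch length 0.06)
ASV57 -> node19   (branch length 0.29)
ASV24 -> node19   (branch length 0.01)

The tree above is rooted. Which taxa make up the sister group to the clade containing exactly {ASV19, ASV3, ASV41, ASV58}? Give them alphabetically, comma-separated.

The clade containing exactly {ASV19, ASV3, ASV41, ASV58} attaches to the tree at the node subtending ((ASV69,(ASV17,ASV28)),((ASV58,ASV41),(ASV19,ASV3))).
The other lineage descending from that same node — the sister group — is (ASV69,(ASV17,ASV28)); its 3 tips in alphabetical order are the answer.

ASV17, ASV28, ASV69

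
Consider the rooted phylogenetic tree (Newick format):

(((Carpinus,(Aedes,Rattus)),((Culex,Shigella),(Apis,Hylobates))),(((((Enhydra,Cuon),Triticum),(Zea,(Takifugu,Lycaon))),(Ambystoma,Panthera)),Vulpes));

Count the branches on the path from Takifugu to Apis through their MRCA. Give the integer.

10

The MRCA of Takifugu and Apis is the root of the tree.
From Takifugu up to that node: 6 branches. From Apis up to the same node: 4 branches. Total: 6 + 4 = 10.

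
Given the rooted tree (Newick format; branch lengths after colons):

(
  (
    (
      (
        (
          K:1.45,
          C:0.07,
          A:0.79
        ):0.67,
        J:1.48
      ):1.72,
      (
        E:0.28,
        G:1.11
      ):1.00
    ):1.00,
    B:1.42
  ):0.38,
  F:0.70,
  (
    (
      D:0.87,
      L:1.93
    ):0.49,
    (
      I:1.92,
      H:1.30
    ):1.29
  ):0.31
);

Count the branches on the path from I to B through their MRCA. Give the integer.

5

The MRCA of I and B is the root of the tree.
From I up to that node: 3 branches. From B up to the same node: 2 branches. Total: 3 + 2 = 5.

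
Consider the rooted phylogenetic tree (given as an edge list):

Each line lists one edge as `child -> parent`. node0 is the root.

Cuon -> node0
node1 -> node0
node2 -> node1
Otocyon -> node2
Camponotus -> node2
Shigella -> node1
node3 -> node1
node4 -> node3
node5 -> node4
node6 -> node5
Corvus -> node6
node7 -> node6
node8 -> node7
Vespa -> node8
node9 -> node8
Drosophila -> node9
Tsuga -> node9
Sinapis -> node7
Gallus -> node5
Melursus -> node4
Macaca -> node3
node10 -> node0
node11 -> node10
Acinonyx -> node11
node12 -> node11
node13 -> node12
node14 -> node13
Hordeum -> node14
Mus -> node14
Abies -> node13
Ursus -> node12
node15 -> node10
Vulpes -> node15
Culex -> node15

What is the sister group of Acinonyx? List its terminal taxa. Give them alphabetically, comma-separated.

Abies, Hordeum, Mus, Ursus

Acinonyx attaches to the tree at the node subtending (Acinonyx,(((Hordeum,Mus),Abies),Ursus)).
The other lineage descending from that same node — the sister group — is (((Hordeum,Mus),Abies),Ursus); its 4 tips in alphabetical order are the answer.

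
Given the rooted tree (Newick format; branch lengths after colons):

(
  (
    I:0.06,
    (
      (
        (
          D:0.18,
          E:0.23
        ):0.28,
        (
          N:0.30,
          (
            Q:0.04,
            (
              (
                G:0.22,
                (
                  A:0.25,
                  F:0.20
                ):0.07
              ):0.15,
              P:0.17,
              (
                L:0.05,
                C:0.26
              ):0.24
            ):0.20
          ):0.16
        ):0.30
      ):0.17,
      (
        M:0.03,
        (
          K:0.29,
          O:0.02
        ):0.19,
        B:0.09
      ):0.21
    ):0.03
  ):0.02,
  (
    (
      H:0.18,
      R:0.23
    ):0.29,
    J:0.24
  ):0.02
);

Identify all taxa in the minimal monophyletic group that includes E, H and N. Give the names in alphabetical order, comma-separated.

Tracing E: it sits inside (D,E).
Tracing H: it sits inside (H,R).
Tracing N: it sits inside (N,(Q,((G,(A,F)),P,(L,C)))).
The smallest clade enclosing all 3 is the whole tree (their MRCA is the root), so the answer is all 18 tips in alphabetical order.

A, B, C, D, E, F, G, H, I, J, K, L, M, N, O, P, Q, R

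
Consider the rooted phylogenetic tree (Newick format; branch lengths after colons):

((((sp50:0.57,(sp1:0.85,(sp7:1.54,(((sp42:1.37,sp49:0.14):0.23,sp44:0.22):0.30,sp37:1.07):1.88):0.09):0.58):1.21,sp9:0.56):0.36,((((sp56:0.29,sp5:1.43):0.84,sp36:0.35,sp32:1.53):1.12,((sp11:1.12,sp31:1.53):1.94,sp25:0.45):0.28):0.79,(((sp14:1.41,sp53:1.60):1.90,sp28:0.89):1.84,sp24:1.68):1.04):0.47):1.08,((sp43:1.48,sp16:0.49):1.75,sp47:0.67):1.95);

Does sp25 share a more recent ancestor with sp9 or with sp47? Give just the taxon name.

sp9

The MRCA of sp25 and sp9 subtends (((sp50,(sp1,(sp7,(((sp42,sp49),sp44),sp37)))),sp9),((((sp56,sp5),sp36,sp32),((sp11,sp31),sp25)),(((sp14,sp53),sp28),sp24))) (19 taxa).
The MRCA of sp25 and sp47 is the root, subtending the entire tree (22 taxa).
The first is nested inside the second, so sp25 shares a more recent common ancestor with sp9.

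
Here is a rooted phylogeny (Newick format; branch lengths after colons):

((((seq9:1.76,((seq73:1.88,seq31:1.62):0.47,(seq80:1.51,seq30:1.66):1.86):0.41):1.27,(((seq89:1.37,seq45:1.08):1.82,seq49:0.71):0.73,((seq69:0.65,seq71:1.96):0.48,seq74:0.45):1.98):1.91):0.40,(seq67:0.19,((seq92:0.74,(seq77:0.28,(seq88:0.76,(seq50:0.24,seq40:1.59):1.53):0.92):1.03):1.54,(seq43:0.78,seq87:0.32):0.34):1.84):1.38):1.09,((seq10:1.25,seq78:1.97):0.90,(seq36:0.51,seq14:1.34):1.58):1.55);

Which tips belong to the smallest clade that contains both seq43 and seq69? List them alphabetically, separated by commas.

seq30, seq31, seq40, seq43, seq45, seq49, seq50, seq67, seq69, seq71, seq73, seq74, seq77, seq80, seq87, seq88, seq89, seq9, seq92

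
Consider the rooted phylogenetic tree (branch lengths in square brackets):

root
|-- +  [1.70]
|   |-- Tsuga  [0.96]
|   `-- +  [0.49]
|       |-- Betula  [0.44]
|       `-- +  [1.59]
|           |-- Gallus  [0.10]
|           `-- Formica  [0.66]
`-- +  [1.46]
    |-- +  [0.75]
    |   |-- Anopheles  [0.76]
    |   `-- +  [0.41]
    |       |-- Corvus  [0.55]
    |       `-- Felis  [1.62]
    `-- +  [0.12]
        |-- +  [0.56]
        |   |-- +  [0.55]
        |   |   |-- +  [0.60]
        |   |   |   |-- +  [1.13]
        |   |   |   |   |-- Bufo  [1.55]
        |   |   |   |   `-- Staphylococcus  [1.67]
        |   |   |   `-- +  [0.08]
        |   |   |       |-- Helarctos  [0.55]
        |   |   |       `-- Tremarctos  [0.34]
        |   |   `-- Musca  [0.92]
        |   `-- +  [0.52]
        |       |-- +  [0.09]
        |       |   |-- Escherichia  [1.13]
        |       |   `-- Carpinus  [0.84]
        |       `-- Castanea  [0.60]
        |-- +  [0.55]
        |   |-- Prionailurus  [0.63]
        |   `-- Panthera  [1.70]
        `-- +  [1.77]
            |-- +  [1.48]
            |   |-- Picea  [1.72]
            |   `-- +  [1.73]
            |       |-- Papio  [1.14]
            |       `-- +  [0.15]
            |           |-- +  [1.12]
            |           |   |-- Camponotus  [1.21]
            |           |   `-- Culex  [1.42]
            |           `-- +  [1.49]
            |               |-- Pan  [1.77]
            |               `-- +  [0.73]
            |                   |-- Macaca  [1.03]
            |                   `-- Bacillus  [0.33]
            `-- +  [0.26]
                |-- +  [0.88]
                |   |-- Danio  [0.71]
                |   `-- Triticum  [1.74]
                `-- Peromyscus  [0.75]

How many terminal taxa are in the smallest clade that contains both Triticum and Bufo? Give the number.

The MRCA of Triticum and Bufo is the node subtending (((((Bufo,Staphylococcus),(Helarctos,Tremarctos)),Musca),((Escherichia,Carpinus),Castanea)),(Prionailurus,Panthera),((Picea,(Papio,((Camponotus,Culex),(Pan,(Macaca,Bacillus))))),((Danio,Triticum),Peromyscus))).
That clade contains 20 terminal taxa: Bacillus, Bufo, Camponotus, Carpinus, Castanea, Culex, Danio, Escherichia, Helarctos, Macaca, Musca, Pan, Panthera, Papio, Peromyscus, Picea, Prionailurus, Staphylococcus, Tremarctos, Triticum.

20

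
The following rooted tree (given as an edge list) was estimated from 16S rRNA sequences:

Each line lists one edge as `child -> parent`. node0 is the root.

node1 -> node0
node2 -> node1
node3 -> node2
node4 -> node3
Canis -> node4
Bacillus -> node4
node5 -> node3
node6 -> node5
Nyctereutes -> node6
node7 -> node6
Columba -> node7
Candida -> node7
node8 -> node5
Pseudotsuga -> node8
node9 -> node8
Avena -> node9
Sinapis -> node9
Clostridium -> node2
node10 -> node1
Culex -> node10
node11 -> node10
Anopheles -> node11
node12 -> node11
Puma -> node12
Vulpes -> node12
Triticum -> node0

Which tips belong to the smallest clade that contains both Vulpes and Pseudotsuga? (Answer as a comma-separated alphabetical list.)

Tracing Vulpes: it sits inside (Puma,Vulpes).
Tracing Pseudotsuga: it sits inside (Pseudotsuga,(Avena,Sinapis)).
The smallest clade enclosing both is ((((Canis,Bacillus),((Nyctereutes,(Columba,Candida)),(Pseudotsuga,(Avena,Sinapis)))),Clostridium),(Culex,(Anopheles,(Puma,Vulpes)))); the answer is its 13 terminal taxa in alphabetical order.

Anopheles, Avena, Bacillus, Candida, Canis, Clostridium, Columba, Culex, Nyctereutes, Pseudotsuga, Puma, Sinapis, Vulpes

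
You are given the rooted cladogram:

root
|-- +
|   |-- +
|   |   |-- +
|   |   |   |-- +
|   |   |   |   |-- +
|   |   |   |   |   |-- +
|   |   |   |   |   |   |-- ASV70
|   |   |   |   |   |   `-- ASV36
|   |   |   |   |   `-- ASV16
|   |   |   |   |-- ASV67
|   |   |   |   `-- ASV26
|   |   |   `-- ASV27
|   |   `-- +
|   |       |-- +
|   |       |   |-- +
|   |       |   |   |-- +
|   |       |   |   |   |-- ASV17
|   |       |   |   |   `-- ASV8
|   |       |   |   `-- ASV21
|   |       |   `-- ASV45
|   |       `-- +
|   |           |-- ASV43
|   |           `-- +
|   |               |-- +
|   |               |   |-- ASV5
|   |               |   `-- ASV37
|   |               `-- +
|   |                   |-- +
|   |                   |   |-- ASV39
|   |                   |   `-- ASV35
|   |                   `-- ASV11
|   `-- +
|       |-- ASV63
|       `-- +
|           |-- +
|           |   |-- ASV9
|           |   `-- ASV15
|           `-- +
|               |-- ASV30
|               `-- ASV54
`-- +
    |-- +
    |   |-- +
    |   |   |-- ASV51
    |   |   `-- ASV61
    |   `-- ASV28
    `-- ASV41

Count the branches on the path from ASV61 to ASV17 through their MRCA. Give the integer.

The MRCA of ASV61 and ASV17 is the root of the tree.
From ASV61 up to that node: 4 branches. From ASV17 up to the same node: 7 branches. Total: 4 + 7 = 11.

11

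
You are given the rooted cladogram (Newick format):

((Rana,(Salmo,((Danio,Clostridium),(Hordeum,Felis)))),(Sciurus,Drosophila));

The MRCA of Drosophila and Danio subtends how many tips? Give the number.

8

The MRCA of Drosophila and Danio is the root, so the clade is the entire tree.
That clade contains 8 terminal taxa: Clostridium, Danio, Drosophila, Felis, Hordeum, Rana, Salmo, Sciurus.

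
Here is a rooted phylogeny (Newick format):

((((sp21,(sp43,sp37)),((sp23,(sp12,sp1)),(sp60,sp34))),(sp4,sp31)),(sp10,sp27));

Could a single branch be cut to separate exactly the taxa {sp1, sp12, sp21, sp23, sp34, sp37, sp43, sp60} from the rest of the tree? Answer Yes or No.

Yes

The most recent common ancestor of these taxa subtends ((sp21,(sp43,sp37)),((sp23,(sp12,sp1)),(sp60,sp34))).
That clade has exactly 8 tips — every listed taxon and nothing else — so the group is monophyletic.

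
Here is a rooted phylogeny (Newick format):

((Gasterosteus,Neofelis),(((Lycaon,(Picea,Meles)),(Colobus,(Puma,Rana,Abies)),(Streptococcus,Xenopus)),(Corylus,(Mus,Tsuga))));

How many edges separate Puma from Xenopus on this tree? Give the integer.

The MRCA of Puma and Xenopus is the node subtending ((Lycaon,(Picea,Meles)),(Colobus,(Puma,Rana,Abies)),(Streptococcus,Xenopus)).
From Puma up to that node: 3 branches. From Xenopus up to the same node: 2 branches. Total: 3 + 2 = 5.

5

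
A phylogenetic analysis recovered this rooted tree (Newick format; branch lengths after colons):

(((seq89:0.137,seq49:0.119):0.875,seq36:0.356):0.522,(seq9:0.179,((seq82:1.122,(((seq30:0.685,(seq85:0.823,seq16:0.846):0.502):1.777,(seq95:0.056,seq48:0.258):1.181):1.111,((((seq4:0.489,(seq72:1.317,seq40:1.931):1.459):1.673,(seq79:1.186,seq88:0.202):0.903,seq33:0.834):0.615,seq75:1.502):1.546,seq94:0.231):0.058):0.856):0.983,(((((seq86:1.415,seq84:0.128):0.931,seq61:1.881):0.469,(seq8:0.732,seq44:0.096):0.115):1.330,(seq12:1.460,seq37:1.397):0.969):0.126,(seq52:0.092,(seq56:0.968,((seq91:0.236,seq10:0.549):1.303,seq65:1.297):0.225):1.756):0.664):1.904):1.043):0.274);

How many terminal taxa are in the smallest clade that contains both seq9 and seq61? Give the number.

The MRCA of seq9 and seq61 is the node subtending (seq9,((seq82,(((seq30,(seq85,seq16)),(seq95,seq48)),((((seq4,(seq72,seq40)),(seq79,seq88),seq33),seq75),seq94))),(((((seq86,seq84),seq61),(seq8,seq44)),(seq12,seq37)),(seq52,(seq56,((seq91,seq10),seq65)))))).
That clade contains 27 terminal taxa: seq10, seq12, seq16, seq30, seq33, seq37, seq4, seq40, seq44, seq48, seq52, seq56, seq61, seq65, seq72, seq75, seq79, seq8, seq82, seq84, seq85, seq86, seq88, seq9, seq91, seq94, seq95.

27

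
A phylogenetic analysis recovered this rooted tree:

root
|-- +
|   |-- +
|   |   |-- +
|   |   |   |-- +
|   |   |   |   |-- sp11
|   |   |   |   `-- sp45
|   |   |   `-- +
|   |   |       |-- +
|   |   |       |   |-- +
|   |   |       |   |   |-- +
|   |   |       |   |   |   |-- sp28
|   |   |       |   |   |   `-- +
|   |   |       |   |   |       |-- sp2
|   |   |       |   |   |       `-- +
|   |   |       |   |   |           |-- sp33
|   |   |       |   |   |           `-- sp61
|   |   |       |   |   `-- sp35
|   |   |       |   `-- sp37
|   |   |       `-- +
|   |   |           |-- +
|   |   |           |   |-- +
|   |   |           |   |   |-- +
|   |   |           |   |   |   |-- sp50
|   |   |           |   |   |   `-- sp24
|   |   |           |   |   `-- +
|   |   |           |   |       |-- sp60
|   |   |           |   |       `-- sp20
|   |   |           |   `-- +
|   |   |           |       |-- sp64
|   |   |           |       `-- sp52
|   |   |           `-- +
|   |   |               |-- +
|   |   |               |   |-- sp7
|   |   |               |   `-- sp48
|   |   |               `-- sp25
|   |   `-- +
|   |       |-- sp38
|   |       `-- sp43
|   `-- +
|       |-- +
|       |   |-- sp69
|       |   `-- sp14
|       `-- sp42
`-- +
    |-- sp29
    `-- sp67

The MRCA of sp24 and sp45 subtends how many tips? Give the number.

17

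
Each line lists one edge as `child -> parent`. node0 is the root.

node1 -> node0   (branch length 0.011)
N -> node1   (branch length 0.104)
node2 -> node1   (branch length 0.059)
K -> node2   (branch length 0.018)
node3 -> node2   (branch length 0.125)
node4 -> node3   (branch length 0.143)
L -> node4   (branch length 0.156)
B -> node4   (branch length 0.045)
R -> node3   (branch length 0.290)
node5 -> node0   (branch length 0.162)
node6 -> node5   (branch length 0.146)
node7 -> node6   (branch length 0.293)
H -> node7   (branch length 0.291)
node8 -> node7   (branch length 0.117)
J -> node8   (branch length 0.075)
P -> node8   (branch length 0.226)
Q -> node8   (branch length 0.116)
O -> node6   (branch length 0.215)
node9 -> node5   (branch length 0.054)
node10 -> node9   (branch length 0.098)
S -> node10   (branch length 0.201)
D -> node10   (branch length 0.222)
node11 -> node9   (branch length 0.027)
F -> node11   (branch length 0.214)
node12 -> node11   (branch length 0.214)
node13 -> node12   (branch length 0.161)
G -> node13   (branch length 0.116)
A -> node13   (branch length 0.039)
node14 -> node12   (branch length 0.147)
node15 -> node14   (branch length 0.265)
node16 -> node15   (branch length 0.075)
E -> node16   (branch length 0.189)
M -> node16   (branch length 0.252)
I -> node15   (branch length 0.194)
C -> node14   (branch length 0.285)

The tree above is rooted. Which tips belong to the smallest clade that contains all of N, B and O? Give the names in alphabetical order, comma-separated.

Tracing N: it sits inside (N,(K,((L,B),R))).
Tracing B: it sits inside (L,B).
Tracing O: it sits inside ((H,(J,P,Q)),O).
The smallest clade enclosing all 3 is the whole tree (their MRCA is the root), so the answer is all 19 tips in alphabetical order.

A, B, C, D, E, F, G, H, I, J, K, L, M, N, O, P, Q, R, S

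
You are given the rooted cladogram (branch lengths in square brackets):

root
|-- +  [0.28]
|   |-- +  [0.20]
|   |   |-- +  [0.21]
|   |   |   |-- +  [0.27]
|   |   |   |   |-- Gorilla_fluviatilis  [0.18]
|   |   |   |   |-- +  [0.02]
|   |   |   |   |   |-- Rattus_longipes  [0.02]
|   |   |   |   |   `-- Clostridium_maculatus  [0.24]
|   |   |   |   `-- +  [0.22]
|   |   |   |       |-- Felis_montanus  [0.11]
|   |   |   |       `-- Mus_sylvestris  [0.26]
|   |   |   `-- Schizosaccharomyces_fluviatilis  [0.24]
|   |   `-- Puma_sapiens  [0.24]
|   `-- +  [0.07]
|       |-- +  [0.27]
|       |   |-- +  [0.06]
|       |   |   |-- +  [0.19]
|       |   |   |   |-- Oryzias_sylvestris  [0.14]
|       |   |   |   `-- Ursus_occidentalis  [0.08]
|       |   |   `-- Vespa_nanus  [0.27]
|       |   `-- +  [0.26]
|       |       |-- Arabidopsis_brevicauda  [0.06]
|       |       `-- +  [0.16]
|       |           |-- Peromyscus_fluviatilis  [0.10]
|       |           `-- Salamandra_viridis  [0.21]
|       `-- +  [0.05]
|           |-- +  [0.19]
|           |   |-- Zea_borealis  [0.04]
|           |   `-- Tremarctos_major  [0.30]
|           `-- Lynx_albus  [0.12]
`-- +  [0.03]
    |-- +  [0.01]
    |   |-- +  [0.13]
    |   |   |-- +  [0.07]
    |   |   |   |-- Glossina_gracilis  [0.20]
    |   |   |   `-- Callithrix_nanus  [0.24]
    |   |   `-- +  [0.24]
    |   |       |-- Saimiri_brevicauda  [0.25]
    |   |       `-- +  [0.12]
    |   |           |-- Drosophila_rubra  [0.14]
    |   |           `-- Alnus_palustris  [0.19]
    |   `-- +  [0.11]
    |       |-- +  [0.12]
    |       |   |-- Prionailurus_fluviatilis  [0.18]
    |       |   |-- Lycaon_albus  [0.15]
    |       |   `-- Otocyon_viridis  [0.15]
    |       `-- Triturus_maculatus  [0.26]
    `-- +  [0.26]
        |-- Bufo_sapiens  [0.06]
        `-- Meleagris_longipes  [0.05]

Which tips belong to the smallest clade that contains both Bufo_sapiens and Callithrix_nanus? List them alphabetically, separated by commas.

Tracing Bufo_sapiens: it sits inside (Bufo_sapiens,Meleagris_longipes).
Tracing Callithrix_nanus: it sits inside (Glossina_gracilis,Callithrix_nanus).
The smallest clade enclosing both is ((((Glossina_gracilis,Callithrix_nanus),(Saimiri_brevicauda,(Drosophila_rubra,Alnus_palustris))),((Prionailurus_fluviatilis,Lycaon_albus,Otocyon_viridis),Triturus_maculatus)),(Bufo_sapiens,Meleagris_longipes)); the answer is its 11 terminal taxa in alphabetical order.

Alnus_palustris, Bufo_sapiens, Callithrix_nanus, Drosophila_rubra, Glossina_gracilis, Lycaon_albus, Meleagris_longipes, Otocyon_viridis, Prionailurus_fluviatilis, Saimiri_brevicauda, Triturus_maculatus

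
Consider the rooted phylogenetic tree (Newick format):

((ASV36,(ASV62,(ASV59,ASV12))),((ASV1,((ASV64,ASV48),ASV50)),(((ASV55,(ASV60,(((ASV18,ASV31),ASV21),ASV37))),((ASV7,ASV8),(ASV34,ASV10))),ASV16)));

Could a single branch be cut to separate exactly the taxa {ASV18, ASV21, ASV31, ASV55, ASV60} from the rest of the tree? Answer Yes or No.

The MRCA of the listed taxa subtends (ASV55,(ASV60,(((ASV18,ASV31),ASV21),ASV37))).
That clade also contains ASV37, which is not in the proposed group, so the group is not monophyletic.

No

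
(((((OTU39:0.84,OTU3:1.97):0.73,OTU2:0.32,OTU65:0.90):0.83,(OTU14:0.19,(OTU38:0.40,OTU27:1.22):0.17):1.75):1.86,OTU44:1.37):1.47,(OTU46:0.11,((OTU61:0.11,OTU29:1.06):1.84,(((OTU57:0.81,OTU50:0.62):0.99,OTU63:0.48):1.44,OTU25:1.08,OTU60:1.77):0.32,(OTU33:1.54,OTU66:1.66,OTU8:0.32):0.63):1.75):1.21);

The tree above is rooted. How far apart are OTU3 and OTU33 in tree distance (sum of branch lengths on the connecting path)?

11.99

The path runs OTU3 → … → MRCA → … → OTU33; the MRCA is the root of the tree.
Branch lengths along that path: 1.97 + 0.73 + 0.83 + 1.86 + 1.47 + 1.21 + 1.75 + 0.63 + 1.54 = 11.99.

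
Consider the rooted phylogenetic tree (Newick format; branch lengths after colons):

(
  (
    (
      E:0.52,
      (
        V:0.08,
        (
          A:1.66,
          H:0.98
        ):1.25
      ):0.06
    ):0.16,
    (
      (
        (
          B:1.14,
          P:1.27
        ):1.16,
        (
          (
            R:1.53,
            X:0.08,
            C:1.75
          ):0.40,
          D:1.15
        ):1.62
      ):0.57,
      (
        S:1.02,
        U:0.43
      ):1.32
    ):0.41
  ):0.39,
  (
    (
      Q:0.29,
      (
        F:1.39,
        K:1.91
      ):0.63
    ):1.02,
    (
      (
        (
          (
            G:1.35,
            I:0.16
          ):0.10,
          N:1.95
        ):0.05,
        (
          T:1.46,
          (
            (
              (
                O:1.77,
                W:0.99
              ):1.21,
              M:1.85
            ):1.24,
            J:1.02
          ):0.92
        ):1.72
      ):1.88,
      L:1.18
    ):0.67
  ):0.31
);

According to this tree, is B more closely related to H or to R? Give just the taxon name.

The MRCA of B and R subtends ((B,P),((R,X,C),D)) (6 taxa).
The MRCA of B and H subtends ((E,(V,(A,H))),(((B,P),((R,X,C),D)),(S,U))) (12 taxa).
The first is nested inside the second, so B shares a more recent common ancestor with R.

R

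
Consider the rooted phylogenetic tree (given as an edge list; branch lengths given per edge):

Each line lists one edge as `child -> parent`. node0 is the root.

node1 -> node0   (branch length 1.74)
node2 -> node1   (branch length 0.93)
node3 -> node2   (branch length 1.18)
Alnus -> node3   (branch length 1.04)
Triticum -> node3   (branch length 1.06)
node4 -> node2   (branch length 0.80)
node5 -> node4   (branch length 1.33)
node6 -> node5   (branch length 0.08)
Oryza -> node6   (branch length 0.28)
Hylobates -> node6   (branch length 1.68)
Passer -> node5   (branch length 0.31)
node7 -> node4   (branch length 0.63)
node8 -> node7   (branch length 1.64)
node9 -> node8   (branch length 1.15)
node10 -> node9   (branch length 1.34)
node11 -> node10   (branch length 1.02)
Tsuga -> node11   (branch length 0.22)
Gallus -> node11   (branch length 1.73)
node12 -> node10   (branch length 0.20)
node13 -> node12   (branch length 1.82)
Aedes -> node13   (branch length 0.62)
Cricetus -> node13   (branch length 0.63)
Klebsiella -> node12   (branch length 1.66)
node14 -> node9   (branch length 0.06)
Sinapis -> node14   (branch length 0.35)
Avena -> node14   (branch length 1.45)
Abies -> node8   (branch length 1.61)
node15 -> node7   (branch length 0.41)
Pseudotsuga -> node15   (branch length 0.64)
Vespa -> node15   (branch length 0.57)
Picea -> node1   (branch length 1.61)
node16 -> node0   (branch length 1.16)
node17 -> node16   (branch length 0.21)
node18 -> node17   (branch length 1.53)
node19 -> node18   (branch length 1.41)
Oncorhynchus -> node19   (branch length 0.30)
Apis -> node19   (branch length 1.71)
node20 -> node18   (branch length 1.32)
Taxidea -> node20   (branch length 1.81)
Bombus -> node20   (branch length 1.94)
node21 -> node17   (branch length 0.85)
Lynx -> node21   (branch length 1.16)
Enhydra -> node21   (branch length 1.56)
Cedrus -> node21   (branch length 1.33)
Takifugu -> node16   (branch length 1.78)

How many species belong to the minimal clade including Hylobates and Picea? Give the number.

The MRCA of Hylobates and Picea is the node subtending (((Alnus,Triticum),(((Oryza,Hylobates),Passer),(((((Tsuga,Gallus),((Aedes,Cricetus),Klebsiella)),(Sinapis,Avena)),Abies),(Pseudotsuga,Vespa)))),Picea).
That clade contains 16 terminal taxa: Abies, Aedes, Alnus, Avena, Cricetus, Gallus, Hylobates, Klebsiella, Oryza, Passer, Picea, Pseudotsuga, Sinapis, Triticum, Tsuga, Vespa.

16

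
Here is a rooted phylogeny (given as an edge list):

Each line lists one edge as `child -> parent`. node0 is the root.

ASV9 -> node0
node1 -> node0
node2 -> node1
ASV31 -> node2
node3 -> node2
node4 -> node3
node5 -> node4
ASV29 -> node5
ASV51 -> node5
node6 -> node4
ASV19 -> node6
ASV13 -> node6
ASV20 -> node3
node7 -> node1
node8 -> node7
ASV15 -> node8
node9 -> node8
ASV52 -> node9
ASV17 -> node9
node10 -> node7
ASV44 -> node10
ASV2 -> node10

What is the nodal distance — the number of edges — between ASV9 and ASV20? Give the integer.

5

The MRCA of ASV9 and ASV20 is the root of the tree.
From ASV9 up to that node: 1 branch. From ASV20 up to the same node: 4 branches. Total: 1 + 4 = 5.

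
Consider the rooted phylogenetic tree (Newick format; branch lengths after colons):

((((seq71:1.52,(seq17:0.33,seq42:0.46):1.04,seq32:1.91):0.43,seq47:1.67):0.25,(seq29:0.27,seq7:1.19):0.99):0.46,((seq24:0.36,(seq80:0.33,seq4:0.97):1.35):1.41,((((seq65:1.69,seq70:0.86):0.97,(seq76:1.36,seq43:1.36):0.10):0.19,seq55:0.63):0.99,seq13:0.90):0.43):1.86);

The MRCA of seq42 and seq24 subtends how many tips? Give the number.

16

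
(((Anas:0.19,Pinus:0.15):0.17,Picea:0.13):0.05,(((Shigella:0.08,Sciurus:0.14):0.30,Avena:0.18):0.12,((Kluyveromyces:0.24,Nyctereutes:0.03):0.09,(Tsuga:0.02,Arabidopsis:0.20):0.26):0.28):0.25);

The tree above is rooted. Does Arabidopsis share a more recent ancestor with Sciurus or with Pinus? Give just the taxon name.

Sciurus

The MRCA of Arabidopsis and Sciurus subtends (((Shigella,Sciurus),Avena),((Kluyveromyces,Nyctereutes),(Tsuga,Arabidopsis))) (7 taxa).
The MRCA of Arabidopsis and Pinus is the root, subtending the entire tree (10 taxa).
The first is nested inside the second, so Arabidopsis shares a more recent common ancestor with Sciurus.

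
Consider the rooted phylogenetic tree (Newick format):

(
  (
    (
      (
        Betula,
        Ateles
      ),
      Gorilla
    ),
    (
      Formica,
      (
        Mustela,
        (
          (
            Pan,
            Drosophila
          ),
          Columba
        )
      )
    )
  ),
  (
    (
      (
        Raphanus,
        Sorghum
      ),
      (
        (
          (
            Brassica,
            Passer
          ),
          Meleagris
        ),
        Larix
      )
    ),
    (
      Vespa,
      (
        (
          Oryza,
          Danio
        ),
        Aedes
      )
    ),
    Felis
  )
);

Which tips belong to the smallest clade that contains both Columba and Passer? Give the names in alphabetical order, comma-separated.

Aedes, Ateles, Betula, Brassica, Columba, Danio, Drosophila, Felis, Formica, Gorilla, Larix, Meleagris, Mustela, Oryza, Pan, Passer, Raphanus, Sorghum, Vespa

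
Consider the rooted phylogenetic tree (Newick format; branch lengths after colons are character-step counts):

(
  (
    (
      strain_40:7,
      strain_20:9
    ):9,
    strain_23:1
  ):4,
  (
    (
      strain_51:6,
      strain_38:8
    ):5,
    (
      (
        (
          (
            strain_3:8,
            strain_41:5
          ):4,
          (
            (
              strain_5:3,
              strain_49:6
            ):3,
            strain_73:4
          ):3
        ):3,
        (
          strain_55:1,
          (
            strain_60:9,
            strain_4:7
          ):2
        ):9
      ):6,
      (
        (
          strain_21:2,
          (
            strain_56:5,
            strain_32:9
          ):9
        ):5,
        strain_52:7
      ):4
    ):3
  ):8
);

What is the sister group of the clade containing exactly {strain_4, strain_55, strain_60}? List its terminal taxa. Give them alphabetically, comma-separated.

strain_3, strain_41, strain_49, strain_5, strain_73

The clade containing exactly {strain_4, strain_55, strain_60} attaches to the tree at the node subtending (((strain_3,strain_41),((strain_5,strain_49),strain_73)),(strain_55,(strain_60,strain_4))).
The other lineage descending from that same node — the sister group — is ((strain_3,strain_41),((strain_5,strain_49),strain_73)); its 5 tips in alphabetical order are the answer.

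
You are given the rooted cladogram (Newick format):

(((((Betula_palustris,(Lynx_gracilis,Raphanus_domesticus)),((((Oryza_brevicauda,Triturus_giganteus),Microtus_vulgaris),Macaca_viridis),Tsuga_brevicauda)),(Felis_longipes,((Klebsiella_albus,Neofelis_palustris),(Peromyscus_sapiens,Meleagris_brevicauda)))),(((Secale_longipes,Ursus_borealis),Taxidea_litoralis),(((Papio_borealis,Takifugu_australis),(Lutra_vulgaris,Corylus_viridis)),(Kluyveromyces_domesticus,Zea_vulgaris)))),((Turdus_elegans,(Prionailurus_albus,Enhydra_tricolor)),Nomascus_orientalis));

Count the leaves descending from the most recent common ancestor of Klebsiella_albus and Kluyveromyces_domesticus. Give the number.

The MRCA of Klebsiella_albus and Kluyveromyces_domesticus is the node subtending ((((Betula_palustris,(Lynx_gracilis,Raphanus_domesticus)),((((Oryza_brevicauda,Triturus_giganteus),Microtus_vulgaris),Macaca_viridis),Tsuga_brevicauda)),(Felis_longipes,((Klebsiella_albus,Neofelis_palustris),(Peromyscus_sapiens,Meleagris_brevicauda)))),(((Secale_longipes,Ursus_borealis),Taxidea_litoralis),(((Papio_borealis,Takifugu_australis),(Lutra_vulgaris,Corylus_viridis)),(Kluyveromyces_domesticus,Zea_vulgaris)))).
That clade contains 22 terminal taxa: Betula_palustris, Corylus_viridis, Felis_longipes, Klebsiella_albus, Kluyveromyces_domesticus, Lutra_vulgaris, Lynx_gracilis, Macaca_viridis, Meleagris_brevicauda, Microtus_vulgaris, Neofelis_palustris, Oryza_brevicauda, Papio_borealis, Peromyscus_sapiens, Raphanus_domesticus, Secale_longipes, Takifugu_australis, Taxidea_litoralis, Triturus_giganteus, Tsuga_brevicauda, Ursus_borealis, Zea_vulgaris.

22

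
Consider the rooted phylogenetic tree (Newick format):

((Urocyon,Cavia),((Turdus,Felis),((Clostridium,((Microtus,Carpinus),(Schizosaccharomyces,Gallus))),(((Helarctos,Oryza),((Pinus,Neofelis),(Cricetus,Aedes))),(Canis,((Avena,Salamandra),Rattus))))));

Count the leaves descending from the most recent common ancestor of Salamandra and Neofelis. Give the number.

The MRCA of Salamandra and Neofelis is the node subtending (((Helarctos,Oryza),((Pinus,Neofelis),(Cricetus,Aedes))),(Canis,((Avena,Salamandra),Rattus))).
That clade contains 10 terminal taxa: Aedes, Avena, Canis, Cricetus, Helarctos, Neofelis, Oryza, Pinus, Rattus, Salamandra.

10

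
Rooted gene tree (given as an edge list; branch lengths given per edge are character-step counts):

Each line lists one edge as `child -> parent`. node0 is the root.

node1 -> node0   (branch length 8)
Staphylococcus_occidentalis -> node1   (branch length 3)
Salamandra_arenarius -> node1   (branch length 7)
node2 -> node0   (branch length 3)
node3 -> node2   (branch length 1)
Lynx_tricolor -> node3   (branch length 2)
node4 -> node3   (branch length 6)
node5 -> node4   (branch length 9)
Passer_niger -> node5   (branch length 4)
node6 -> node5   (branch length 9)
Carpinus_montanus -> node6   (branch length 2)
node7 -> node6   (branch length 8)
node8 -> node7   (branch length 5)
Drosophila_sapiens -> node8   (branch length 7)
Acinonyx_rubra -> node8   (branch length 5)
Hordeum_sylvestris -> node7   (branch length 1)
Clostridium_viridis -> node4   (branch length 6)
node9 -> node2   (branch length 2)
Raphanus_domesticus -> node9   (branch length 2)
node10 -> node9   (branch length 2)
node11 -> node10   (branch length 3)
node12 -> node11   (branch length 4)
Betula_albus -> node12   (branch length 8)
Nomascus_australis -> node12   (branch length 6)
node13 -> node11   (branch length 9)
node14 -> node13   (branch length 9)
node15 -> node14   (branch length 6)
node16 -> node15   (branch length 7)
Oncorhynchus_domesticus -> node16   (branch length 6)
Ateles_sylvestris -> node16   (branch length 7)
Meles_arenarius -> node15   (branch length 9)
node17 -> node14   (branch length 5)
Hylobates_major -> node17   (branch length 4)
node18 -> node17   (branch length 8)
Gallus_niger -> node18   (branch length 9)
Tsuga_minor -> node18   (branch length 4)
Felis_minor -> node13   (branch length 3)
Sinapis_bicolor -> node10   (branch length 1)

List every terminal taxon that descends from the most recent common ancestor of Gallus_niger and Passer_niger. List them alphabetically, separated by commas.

Acinonyx_rubra, Ateles_sylvestris, Betula_albus, Carpinus_montanus, Clostridium_viridis, Drosophila_sapiens, Felis_minor, Gallus_niger, Hordeum_sylvestris, Hylobates_major, Lynx_tricolor, Meles_arenarius, Nomascus_australis, Oncorhynchus_domesticus, Passer_niger, Raphanus_domesticus, Sinapis_bicolor, Tsuga_minor

Tracing Gallus_niger: it sits inside (Gallus_niger,Tsuga_minor).
Tracing Passer_niger: it sits inside (Passer_niger,(Carpinus_montanus,((Drosophila_sapiens,Acinonyx_rubra),Hordeum_sylvestris))).
The smallest clade enclosing both is ((Lynx_tricolor,((Passer_niger,(Carpinus_montanus,((Drosophila_sapiens,Acinonyx_rubra),Hordeum_sylvestris))),Clostridium_viridis)),(Raphanus_domesticus,(((Betula_albus,Nomascus_australis),((((Oncorhynchus_domesticus,Ateles_sylvestris),Meles_arenarius),(Hylobates_major,(Gallus_niger,Tsuga_minor))),Felis_minor)),Sinapis_bicolor))); the answer is its 18 terminal taxa in alphabetical order.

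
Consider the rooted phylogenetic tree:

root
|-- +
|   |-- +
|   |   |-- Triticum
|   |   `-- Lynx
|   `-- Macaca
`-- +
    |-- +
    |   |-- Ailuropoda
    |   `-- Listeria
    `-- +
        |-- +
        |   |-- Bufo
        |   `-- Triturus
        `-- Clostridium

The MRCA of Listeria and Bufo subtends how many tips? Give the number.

5

The MRCA of Listeria and Bufo is the node subtending ((Ailuropoda,Listeria),((Bufo,Triturus),Clostridium)).
That clade contains 5 terminal taxa: Ailuropoda, Bufo, Clostridium, Listeria, Triturus.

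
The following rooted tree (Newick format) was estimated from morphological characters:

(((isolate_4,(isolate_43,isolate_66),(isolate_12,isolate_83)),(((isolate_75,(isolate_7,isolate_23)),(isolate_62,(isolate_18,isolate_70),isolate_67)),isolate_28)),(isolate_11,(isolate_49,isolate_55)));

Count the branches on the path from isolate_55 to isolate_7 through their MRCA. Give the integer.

9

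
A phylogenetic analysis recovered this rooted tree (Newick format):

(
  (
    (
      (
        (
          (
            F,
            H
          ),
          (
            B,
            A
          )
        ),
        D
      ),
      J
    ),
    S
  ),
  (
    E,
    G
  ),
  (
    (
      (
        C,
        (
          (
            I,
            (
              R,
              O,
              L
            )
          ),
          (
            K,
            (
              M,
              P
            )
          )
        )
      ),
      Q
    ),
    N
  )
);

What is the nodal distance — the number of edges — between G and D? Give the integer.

The MRCA of G and D is the root of the tree.
From G up to that node: 2 branches. From D up to the same node: 4 branches. Total: 2 + 4 = 6.

6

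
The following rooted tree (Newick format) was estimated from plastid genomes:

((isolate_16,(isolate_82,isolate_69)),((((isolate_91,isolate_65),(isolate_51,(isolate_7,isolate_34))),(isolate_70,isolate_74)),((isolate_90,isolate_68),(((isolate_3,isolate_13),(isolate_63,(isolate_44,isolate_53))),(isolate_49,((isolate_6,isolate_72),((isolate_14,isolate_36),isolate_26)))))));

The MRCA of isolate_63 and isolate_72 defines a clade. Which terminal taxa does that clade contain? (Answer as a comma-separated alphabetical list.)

isolate_13, isolate_14, isolate_26, isolate_3, isolate_36, isolate_44, isolate_49, isolate_53, isolate_6, isolate_63, isolate_72

Tracing isolate_63: it sits inside (isolate_63,(isolate_44,isolate_53)).
Tracing isolate_72: it sits inside (isolate_6,isolate_72).
The smallest clade enclosing both is (((isolate_3,isolate_13),(isolate_63,(isolate_44,isolate_53))),(isolate_49,((isolate_6,isolate_72),((isolate_14,isolate_36),isolate_26)))); the answer is its 11 terminal taxa in alphabetical order.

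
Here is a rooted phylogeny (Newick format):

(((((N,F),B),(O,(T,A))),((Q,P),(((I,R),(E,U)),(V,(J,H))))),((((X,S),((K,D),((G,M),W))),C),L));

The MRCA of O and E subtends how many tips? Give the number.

The MRCA of O and E is the node subtending ((((N,F),B),(O,(T,A))),((Q,P),(((I,R),(E,U)),(V,(J,H))))).
That clade contains 15 terminal taxa: A, B, E, F, H, I, J, N, O, P, Q, R, T, U, V.

15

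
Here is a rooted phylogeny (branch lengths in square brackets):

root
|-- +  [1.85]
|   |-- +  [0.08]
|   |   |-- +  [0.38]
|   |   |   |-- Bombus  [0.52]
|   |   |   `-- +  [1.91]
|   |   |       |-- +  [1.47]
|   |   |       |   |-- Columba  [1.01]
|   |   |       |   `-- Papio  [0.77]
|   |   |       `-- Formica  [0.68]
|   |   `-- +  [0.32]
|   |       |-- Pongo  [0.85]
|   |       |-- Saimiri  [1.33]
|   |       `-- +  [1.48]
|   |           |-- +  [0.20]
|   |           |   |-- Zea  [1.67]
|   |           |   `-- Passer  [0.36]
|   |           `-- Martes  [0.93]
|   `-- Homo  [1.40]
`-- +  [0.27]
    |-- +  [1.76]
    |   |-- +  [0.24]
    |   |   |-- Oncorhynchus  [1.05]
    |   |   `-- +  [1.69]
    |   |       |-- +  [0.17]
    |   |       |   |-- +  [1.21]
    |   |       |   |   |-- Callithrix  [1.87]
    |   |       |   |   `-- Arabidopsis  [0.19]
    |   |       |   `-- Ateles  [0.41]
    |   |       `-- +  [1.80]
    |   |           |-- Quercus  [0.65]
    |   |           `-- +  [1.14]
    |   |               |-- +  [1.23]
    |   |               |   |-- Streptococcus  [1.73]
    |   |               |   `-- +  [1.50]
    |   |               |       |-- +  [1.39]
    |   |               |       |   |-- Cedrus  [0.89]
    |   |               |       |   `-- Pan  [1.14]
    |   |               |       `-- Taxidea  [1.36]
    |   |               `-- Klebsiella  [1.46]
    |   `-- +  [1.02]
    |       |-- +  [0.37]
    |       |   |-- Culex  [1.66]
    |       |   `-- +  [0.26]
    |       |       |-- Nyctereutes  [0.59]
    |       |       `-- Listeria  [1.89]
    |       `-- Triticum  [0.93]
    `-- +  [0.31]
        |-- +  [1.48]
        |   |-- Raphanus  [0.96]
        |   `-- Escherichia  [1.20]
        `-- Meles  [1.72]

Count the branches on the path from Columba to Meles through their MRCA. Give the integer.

9

The MRCA of Columba and Meles is the root of the tree.
From Columba up to that node: 6 branches. From Meles up to the same node: 3 branches. Total: 6 + 3 = 9.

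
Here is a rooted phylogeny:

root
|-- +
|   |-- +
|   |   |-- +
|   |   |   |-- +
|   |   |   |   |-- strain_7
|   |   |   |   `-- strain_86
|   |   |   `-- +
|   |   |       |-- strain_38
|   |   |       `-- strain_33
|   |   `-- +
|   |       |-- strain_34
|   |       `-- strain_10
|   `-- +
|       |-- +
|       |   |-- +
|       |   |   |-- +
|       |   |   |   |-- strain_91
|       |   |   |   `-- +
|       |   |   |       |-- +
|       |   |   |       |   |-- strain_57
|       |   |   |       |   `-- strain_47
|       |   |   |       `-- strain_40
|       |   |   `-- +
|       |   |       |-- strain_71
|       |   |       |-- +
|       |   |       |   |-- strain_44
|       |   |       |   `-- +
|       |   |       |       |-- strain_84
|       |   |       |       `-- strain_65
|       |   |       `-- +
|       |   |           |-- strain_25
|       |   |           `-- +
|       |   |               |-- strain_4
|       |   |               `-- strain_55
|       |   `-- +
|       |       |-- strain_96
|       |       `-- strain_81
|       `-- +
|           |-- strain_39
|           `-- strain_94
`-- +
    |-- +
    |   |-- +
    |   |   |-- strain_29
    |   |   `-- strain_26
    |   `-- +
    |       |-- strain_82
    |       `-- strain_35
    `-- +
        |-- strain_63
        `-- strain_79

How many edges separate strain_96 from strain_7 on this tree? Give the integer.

The MRCA of strain_96 and strain_7 is the node subtending ((((strain_7,strain_86),(strain_38,strain_33)),(strain_34,strain_10)),((((strain_91,((strain_57,strain_47),strain_40)),(strain_71,(strain_44,(strain_84,strain_65)),(strain_25,(strain_4,strain_55)))),(strain_96,strain_81)),(strain_39,strain_94))).
From strain_96 up to that node: 4 branches. From strain_7 up to the same node: 4 branches. Total: 4 + 4 = 8.

8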